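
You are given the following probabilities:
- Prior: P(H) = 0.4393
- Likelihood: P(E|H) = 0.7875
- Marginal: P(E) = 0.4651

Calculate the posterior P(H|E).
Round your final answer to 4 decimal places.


Using Bayes' theorem:

P(H|E) = P(E|H) × P(H) / P(E)
       = 0.7875 × 0.4393 / 0.4651
       = 0.34594875 / 0.4651
       = 0.7438

The evidence strengthens our belief in H.
Prior: 0.4393 → Posterior: 0.7438


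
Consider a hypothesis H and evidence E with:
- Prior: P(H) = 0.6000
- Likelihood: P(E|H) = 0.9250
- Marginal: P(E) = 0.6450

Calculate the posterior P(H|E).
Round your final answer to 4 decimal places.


Using Bayes' theorem:

P(H|E) = P(E|H) × P(H) / P(E)
       = 0.9250 × 0.6000 / 0.6450
       = 0.55500000 / 0.6450
       = 0.8605

The evidence strengthens our belief in H.
Prior: 0.6000 → Posterior: 0.8605


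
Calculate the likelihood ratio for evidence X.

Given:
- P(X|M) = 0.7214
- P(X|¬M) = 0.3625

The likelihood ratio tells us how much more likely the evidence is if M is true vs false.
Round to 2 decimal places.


Likelihood Ratio (LR) = P(X|M) / P(X|¬M)

LR = 0.7214 / 0.3625
   = 1.99

The evidence is 1.99 times more likely if M is true than if M is false.
Since LR > 1, the evidence supports M over ¬M.


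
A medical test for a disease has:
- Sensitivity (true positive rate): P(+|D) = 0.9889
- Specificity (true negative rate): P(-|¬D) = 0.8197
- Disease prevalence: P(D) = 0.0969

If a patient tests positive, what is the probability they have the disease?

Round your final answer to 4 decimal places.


Let D = has disease, + = positive test

Given:
- P(D) = 0.0969 (prevalence)
- P(+|D) = 0.9889 (sensitivity)
- P(-|¬D) = 0.8197 (specificity)
- P(+|¬D) = 0.1803 (false positive rate = 1 - specificity)

Step 1: Find P(+)
P(+) = P(+|D)P(D) + P(+|¬D)P(¬D)
     = 0.9889 × 0.0969 + 0.1803 × 0.9031
     = 0.09582441 + 0.16282893
     = 0.25865334

Step 2: Apply Bayes' theorem for P(D|+)
P(D|+) = P(+|D)P(D) / P(+)
       = 0.09582441 / 0.25865334
       = 0.3705


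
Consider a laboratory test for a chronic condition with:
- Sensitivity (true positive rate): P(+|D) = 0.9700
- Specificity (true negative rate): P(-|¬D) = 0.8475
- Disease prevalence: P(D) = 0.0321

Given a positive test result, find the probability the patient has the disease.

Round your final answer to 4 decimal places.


Let D = has disease, + = positive test

Given:
- P(D) = 0.0321 (prevalence)
- P(+|D) = 0.9700 (sensitivity)
- P(-|¬D) = 0.8475 (specificity)
- P(+|¬D) = 0.1525 (false positive rate = 1 - specificity)

Step 1: Find P(+)
P(+) = P(+|D)P(D) + P(+|¬D)P(¬D)
     = 0.9700 × 0.0321 + 0.1525 × 0.9679
     = 0.03113700 + 0.14760475
     = 0.17874175

Step 2: Apply Bayes' theorem for P(D|+)
P(D|+) = P(+|D)P(D) / P(+)
       = 0.03113700 / 0.17874175
       = 0.1742


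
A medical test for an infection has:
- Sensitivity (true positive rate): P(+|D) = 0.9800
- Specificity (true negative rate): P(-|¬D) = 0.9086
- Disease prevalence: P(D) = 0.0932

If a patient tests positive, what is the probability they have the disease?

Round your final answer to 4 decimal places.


Let D = has disease, + = positive test

Given:
- P(D) = 0.0932 (prevalence)
- P(+|D) = 0.9800 (sensitivity)
- P(-|¬D) = 0.9086 (specificity)
- P(+|¬D) = 0.0914 (false positive rate = 1 - specificity)

Step 1: Find P(+)
P(+) = P(+|D)P(D) + P(+|¬D)P(¬D)
     = 0.9800 × 0.0932 + 0.0914 × 0.9068
     = 0.09133600 + 0.08288152
     = 0.17421752

Step 2: Apply Bayes' theorem for P(D|+)
P(D|+) = P(+|D)P(D) / P(+)
       = 0.09133600 / 0.17421752
       = 0.5243


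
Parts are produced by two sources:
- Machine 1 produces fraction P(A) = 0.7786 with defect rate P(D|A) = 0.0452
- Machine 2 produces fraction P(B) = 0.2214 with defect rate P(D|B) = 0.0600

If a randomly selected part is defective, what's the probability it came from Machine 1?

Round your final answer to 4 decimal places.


Let A = from Machine 1, D = defective

Given:
- P(A) = 0.7786, P(B) = 0.2214
- P(D|A) = 0.0452, P(D|B) = 0.0600

Step 1: Find P(D)
P(D) = P(D|A)P(A) + P(D|B)P(B)
     = 0.0452 × 0.7786 + 0.0600 × 0.2214
     = 0.03519272 + 0.01328400
     = 0.04847672

Step 2: Apply Bayes' theorem
P(A|D) = P(D|A)P(A) / P(D)
       = 0.03519272 / 0.04847672
       = 0.7260


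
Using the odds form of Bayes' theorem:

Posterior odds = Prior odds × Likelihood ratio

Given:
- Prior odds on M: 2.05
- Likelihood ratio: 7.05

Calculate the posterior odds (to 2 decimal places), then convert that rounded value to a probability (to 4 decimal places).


Step 1: Calculate posterior odds
Posterior odds = Prior odds × LR
               = 2.05 × 7.05
               = 14.45

Step 2: Convert to probability
P(M|E) = Posterior odds / (1 + Posterior odds)
       = 14.45 / (1 + 14.45)
       = 14.45 / 15.45
       = 0.9353

The evidence increased P(M) from 0.6721 to 0.9353.


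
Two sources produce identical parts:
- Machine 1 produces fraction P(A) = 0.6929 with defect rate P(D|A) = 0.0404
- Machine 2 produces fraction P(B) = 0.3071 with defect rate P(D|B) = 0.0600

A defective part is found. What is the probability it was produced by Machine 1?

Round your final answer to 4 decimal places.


Let A = from Machine 1, D = defective

Given:
- P(A) = 0.6929, P(B) = 0.3071
- P(D|A) = 0.0404, P(D|B) = 0.0600

Step 1: Find P(D)
P(D) = P(D|A)P(A) + P(D|B)P(B)
     = 0.0404 × 0.6929 + 0.0600 × 0.3071
     = 0.02799316 + 0.01842600
     = 0.04641916

Step 2: Apply Bayes' theorem
P(A|D) = P(D|A)P(A) / P(D)
       = 0.02799316 / 0.04641916
       = 0.6031


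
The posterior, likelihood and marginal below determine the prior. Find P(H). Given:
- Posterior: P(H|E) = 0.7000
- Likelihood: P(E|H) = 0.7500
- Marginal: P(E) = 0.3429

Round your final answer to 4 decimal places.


From Bayes' theorem: P(H|E) = P(E|H) × P(H) / P(E)

Rearranging for P(H):
P(H) = P(H|E) × P(E) / P(E|H)
     = 0.7000 × 0.3429 / 0.7500
     = 0.24003000 / 0.7500
     = 0.3200


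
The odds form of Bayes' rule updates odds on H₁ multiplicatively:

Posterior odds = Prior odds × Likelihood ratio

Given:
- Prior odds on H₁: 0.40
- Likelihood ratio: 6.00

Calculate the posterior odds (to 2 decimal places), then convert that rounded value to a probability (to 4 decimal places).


Step 1: Calculate posterior odds
Posterior odds = Prior odds × LR
               = 0.40 × 6.00
               = 2.40

Step 2: Convert to probability
P(H₁|E) = Posterior odds / (1 + Posterior odds)
       = 2.40 / (1 + 2.40)
       = 2.40 / 3.40
       = 0.7059

The evidence increased P(H₁) from 0.2857 to 0.7059.


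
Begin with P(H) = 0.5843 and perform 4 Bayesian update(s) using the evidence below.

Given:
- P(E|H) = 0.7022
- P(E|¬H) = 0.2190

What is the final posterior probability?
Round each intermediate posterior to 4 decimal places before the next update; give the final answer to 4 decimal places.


Sequential Bayesian updating:

Initial prior: P(H) = 0.5843

Update 1:
  P(E) = 0.7022 × 0.5843 + 0.2190 × 0.4157 = 0.41029546 + 0.09103830 = 0.50133376
  P(H|E) = 0.41029546 / 0.50133376 = 0.8184

Update 2:
  P(E) = 0.7022 × 0.8184 + 0.2190 × 0.1816 = 0.57468048 + 0.03977040 = 0.61445088
  P(H|E) = 0.57468048 / 0.61445088 = 0.9353

Update 3:
  P(E) = 0.7022 × 0.9353 + 0.2190 × 0.0647 = 0.65676766 + 0.01416930 = 0.67093696
  P(H|E) = 0.65676766 / 0.67093696 = 0.9789

Update 4:
  P(E) = 0.7022 × 0.9789 + 0.2190 × 0.0211 = 0.68738358 + 0.00462090 = 0.69200448
  P(H|E) = 0.68738358 / 0.69200448 = 0.9933

Final posterior: 0.9933


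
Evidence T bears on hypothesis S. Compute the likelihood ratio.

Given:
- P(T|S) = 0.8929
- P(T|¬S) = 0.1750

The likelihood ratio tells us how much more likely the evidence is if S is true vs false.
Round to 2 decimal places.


Likelihood Ratio (LR) = P(T|S) / P(T|¬S)

LR = 0.8929 / 0.1750
   = 5.10

The evidence is 5.10 times more likely if S is true than if S is false.
LR > 1, so observing T raises the odds in favor of S.


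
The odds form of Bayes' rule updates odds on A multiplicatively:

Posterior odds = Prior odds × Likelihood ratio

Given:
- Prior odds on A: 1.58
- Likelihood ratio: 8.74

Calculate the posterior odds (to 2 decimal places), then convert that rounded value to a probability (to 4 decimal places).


Step 1: Calculate posterior odds
Posterior odds = Prior odds × LR
               = 1.58 × 8.74
               = 13.81

Step 2: Convert to probability
P(A|E) = Posterior odds / (1 + Posterior odds)
       = 13.81 / (1 + 13.81)
       = 13.81 / 14.81
       = 0.9325

The evidence increased P(A) from 0.6124 to 0.9325.


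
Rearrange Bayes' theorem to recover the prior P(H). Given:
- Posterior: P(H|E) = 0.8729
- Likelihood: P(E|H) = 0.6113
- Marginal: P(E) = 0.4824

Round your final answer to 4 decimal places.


From Bayes' theorem: P(H|E) = P(E|H) × P(H) / P(E)

Rearranging for P(H):
P(H) = P(H|E) × P(E) / P(E|H)
     = 0.8729 × 0.4824 / 0.6113
     = 0.42108696 / 0.6113
     = 0.6888


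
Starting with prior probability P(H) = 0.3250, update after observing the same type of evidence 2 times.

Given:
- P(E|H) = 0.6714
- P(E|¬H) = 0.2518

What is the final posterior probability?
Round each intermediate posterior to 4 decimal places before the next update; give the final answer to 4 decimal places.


Sequential Bayesian updating:

Initial prior: P(H) = 0.3250

Update 1:
  P(E) = 0.6714 × 0.3250 + 0.2518 × 0.6750 = 0.21820500 + 0.16996500 = 0.38817000
  P(H|E) = 0.21820500 / 0.38817000 = 0.5621

Update 2:
  P(E) = 0.6714 × 0.5621 + 0.2518 × 0.4379 = 0.37739394 + 0.11026322 = 0.48765716
  P(H|E) = 0.37739394 / 0.48765716 = 0.7739

Final posterior: 0.7739


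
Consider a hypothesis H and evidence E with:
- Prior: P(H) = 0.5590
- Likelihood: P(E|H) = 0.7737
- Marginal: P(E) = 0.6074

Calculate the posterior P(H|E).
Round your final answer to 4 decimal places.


Using Bayes' theorem:

P(H|E) = P(E|H) × P(H) / P(E)
       = 0.7737 × 0.5590 / 0.6074
       = 0.43249830 / 0.6074
       = 0.7120

The evidence strengthens our belief in H.
Prior: 0.5590 → Posterior: 0.7120


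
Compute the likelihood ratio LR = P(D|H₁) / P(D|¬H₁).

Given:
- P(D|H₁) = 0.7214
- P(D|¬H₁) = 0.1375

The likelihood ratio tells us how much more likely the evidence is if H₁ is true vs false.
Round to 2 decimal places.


Likelihood Ratio (LR) = P(D|H₁) / P(D|¬H₁)

LR = 0.7214 / 0.1375
   = 5.25

The evidence is 5.25 times more likely if H₁ is true than if H₁ is false.
LR > 1, so observing D raises the odds in favor of H₁.


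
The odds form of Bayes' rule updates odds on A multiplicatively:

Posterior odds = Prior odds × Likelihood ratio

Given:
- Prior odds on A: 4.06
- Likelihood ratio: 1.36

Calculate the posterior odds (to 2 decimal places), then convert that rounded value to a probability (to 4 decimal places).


Step 1: Calculate posterior odds
Posterior odds = Prior odds × LR
               = 4.06 × 1.36
               = 5.52

Step 2: Convert to probability
P(A|E) = Posterior odds / (1 + Posterior odds)
       = 5.52 / (1 + 5.52)
       = 5.52 / 6.52
       = 0.8466

The evidence increased P(A) from 0.8024 to 0.8466.


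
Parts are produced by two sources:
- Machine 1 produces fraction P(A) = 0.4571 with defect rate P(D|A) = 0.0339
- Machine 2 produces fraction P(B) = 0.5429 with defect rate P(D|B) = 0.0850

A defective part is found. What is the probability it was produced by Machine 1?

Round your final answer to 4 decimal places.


Let A = from Machine 1, D = defective

Given:
- P(A) = 0.4571, P(B) = 0.5429
- P(D|A) = 0.0339, P(D|B) = 0.0850

Step 1: Find P(D)
P(D) = P(D|A)P(A) + P(D|B)P(B)
     = 0.0339 × 0.4571 + 0.0850 × 0.5429
     = 0.01549569 + 0.04614650
     = 0.06164219

Step 2: Apply Bayes' theorem
P(A|D) = P(D|A)P(A) / P(D)
       = 0.01549569 / 0.06164219
       = 0.2514


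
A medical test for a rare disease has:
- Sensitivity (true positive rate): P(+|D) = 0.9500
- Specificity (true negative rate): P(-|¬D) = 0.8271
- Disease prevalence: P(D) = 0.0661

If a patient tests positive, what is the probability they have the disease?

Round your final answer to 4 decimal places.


Let D = has disease, + = positive test

Given:
- P(D) = 0.0661 (prevalence)
- P(+|D) = 0.9500 (sensitivity)
- P(-|¬D) = 0.8271 (specificity)
- P(+|¬D) = 0.1729 (false positive rate = 1 - specificity)

Step 1: Find P(+)
P(+) = P(+|D)P(D) + P(+|¬D)P(¬D)
     = 0.9500 × 0.0661 + 0.1729 × 0.9339
     = 0.06279500 + 0.16147131
     = 0.22426631

Step 2: Apply Bayes' theorem for P(D|+)
P(D|+) = P(+|D)P(D) / P(+)
       = 0.06279500 / 0.22426631
       = 0.2800


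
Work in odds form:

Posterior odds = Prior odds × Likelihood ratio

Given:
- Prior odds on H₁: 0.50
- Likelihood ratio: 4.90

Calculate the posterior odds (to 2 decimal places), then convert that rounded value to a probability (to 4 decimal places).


Step 1: Calculate posterior odds
Posterior odds = Prior odds × LR
               = 0.50 × 4.90
               = 2.45

Step 2: Convert to probability
P(H₁|E) = Posterior odds / (1 + Posterior odds)
       = 2.45 / (1 + 2.45)
       = 2.45 / 3.45
       = 0.7101

The evidence increased P(H₁) from 0.3333 to 0.7101.


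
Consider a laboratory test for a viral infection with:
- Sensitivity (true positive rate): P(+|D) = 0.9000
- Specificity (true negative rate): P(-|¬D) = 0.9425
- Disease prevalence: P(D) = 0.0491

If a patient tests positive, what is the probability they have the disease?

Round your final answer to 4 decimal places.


Let D = has disease, + = positive test

Given:
- P(D) = 0.0491 (prevalence)
- P(+|D) = 0.9000 (sensitivity)
- P(-|¬D) = 0.9425 (specificity)
- P(+|¬D) = 0.0575 (false positive rate = 1 - specificity)

Step 1: Find P(+)
P(+) = P(+|D)P(D) + P(+|¬D)P(¬D)
     = 0.9000 × 0.0491 + 0.0575 × 0.9509
     = 0.04419000 + 0.05467675
     = 0.09886675

Step 2: Apply Bayes' theorem for P(D|+)
P(D|+) = P(+|D)P(D) / P(+)
       = 0.04419000 / 0.09886675
       = 0.4470


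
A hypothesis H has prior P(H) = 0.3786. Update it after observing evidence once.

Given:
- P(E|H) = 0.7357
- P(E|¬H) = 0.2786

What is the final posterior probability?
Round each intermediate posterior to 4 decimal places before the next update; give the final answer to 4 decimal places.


Sequential Bayesian updating:

Initial prior: P(H) = 0.3786

Update 1:
  P(E) = 0.7357 × 0.3786 + 0.2786 × 0.6214 = 0.27853602 + 0.17312204 = 0.45165806
  P(H|E) = 0.27853602 / 0.45165806 = 0.6167

Final posterior: 0.6167


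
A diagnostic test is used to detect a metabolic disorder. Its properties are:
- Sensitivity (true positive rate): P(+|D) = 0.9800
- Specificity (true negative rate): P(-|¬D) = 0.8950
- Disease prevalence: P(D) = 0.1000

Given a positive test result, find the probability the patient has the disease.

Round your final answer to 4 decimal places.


Let D = has disease, + = positive test

Given:
- P(D) = 0.1000 (prevalence)
- P(+|D) = 0.9800 (sensitivity)
- P(-|¬D) = 0.8950 (specificity)
- P(+|¬D) = 0.1050 (false positive rate = 1 - specificity)

Step 1: Find P(+)
P(+) = P(+|D)P(D) + P(+|¬D)P(¬D)
     = 0.9800 × 0.1000 + 0.1050 × 0.9000
     = 0.09800000 + 0.09450000
     = 0.19250000

Step 2: Apply Bayes' theorem for P(D|+)
P(D|+) = P(+|D)P(D) / P(+)
       = 0.09800000 / 0.19250000
       = 0.5091


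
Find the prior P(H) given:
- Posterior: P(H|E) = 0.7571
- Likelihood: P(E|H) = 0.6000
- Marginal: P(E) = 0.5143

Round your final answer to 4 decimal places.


From Bayes' theorem: P(H|E) = P(E|H) × P(H) / P(E)

Rearranging for P(H):
P(H) = P(H|E) × P(E) / P(E|H)
     = 0.7571 × 0.5143 / 0.6000
     = 0.38937653 / 0.6000
     = 0.6490


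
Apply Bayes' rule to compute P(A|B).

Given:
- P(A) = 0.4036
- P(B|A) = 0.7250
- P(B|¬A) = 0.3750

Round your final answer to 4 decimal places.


Bayes' theorem: P(A|B) = P(B|A) × P(A) / P(B)

Step 1: Calculate P(B) using law of total probability
P(B) = P(B|A)P(A) + P(B|¬A)P(¬A)
     = 0.7250 × 0.4036 + 0.3750 × 0.5964
     = 0.29261000 + 0.22365000
     = 0.51626000

Step 2: Apply Bayes' theorem
P(A|B) = P(B|A) × P(A) / P(B)
       = 0.29261000 / 0.51626000
       = 0.5668


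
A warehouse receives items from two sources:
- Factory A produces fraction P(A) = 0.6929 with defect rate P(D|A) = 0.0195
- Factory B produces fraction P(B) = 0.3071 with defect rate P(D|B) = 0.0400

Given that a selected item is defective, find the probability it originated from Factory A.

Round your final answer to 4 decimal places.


Let A = from Factory A, D = defective

Given:
- P(A) = 0.6929, P(B) = 0.3071
- P(D|A) = 0.0195, P(D|B) = 0.0400

Step 1: Find P(D)
P(D) = P(D|A)P(A) + P(D|B)P(B)
     = 0.0195 × 0.6929 + 0.0400 × 0.3071
     = 0.01351155 + 0.01228400
     = 0.02579555

Step 2: Apply Bayes' theorem
P(A|D) = P(D|A)P(A) / P(D)
       = 0.01351155 / 0.02579555
       = 0.5238


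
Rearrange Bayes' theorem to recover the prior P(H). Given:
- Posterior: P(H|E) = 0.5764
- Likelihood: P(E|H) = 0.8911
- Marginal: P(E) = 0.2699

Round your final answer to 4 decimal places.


From Bayes' theorem: P(H|E) = P(E|H) × P(H) / P(E)

Rearranging for P(H):
P(H) = P(H|E) × P(E) / P(E|H)
     = 0.5764 × 0.2699 / 0.8911
     = 0.15557036 / 0.8911
     = 0.1746


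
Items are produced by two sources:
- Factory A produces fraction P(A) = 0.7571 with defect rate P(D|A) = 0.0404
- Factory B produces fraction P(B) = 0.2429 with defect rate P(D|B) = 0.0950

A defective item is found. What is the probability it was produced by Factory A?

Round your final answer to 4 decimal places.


Let A = from Factory A, D = defective

Given:
- P(A) = 0.7571, P(B) = 0.2429
- P(D|A) = 0.0404, P(D|B) = 0.0950

Step 1: Find P(D)
P(D) = P(D|A)P(A) + P(D|B)P(B)
     = 0.0404 × 0.7571 + 0.0950 × 0.2429
     = 0.03058684 + 0.02307550
     = 0.05366234

Step 2: Apply Bayes' theorem
P(A|D) = P(D|A)P(A) / P(D)
       = 0.03058684 / 0.05366234
       = 0.5700


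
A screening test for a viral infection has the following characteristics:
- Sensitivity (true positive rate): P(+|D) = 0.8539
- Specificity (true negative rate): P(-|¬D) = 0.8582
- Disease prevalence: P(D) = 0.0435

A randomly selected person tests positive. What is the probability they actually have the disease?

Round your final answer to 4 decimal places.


Let D = has disease, + = positive test

Given:
- P(D) = 0.0435 (prevalence)
- P(+|D) = 0.8539 (sensitivity)
- P(-|¬D) = 0.8582 (specificity)
- P(+|¬D) = 0.1418 (false positive rate = 1 - specificity)

Step 1: Find P(+)
P(+) = P(+|D)P(D) + P(+|¬D)P(¬D)
     = 0.8539 × 0.0435 + 0.1418 × 0.9565
     = 0.03714465 + 0.13563170
     = 0.17277635

Step 2: Apply Bayes' theorem for P(D|+)
P(D|+) = P(+|D)P(D) / P(+)
       = 0.03714465 / 0.17277635
       = 0.2150


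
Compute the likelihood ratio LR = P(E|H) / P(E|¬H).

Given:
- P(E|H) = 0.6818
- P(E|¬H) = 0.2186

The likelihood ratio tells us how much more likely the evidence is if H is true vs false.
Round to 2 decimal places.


Likelihood Ratio (LR) = P(E|H) / P(E|¬H)

LR = 0.6818 / 0.2186
   = 3.12

The evidence is 3.12 times more likely if H is true than if H is false.
LR > 1, so observing E raises the odds in favor of H.


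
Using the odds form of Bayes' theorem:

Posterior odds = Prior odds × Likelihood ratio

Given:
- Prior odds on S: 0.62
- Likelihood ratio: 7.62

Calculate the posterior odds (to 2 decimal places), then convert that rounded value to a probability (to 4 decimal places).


Step 1: Calculate posterior odds
Posterior odds = Prior odds × LR
               = 0.62 × 7.62
               = 4.72

Step 2: Convert to probability
P(S|E) = Posterior odds / (1 + Posterior odds)
       = 4.72 / (1 + 4.72)
       = 4.72 / 5.72
       = 0.8252

The evidence increased P(S) from 0.3827 to 0.8252.


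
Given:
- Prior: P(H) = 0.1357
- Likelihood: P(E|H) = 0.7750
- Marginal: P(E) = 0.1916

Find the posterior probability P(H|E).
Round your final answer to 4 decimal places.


Using Bayes' theorem:

P(H|E) = P(E|H) × P(H) / P(E)
       = 0.7750 × 0.1357 / 0.1916
       = 0.10516750 / 0.1916
       = 0.5489

The evidence strengthens our belief in H.
Prior: 0.1357 → Posterior: 0.5489


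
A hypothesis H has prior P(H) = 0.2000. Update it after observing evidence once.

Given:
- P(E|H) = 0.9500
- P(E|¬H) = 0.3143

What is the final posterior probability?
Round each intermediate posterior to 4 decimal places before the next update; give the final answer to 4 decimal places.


Sequential Bayesian updating:

Initial prior: P(H) = 0.2000

Update 1:
  P(E) = 0.9500 × 0.2000 + 0.3143 × 0.8000 = 0.19000000 + 0.25144000 = 0.44144000
  P(H|E) = 0.19000000 / 0.44144000 = 0.4304

Final posterior: 0.4304


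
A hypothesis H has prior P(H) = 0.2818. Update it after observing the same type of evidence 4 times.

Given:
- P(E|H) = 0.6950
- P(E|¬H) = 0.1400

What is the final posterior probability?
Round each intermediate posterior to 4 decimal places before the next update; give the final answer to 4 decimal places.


Sequential Bayesian updating:

Initial prior: P(H) = 0.2818

Update 1:
  P(E) = 0.6950 × 0.2818 + 0.1400 × 0.7182 = 0.19585100 + 0.10054800 = 0.29639900
  P(H|E) = 0.19585100 / 0.29639900 = 0.6608

Update 2:
  P(E) = 0.6950 × 0.6608 + 0.1400 × 0.3392 = 0.45925600 + 0.04748800 = 0.50674400
  P(H|E) = 0.45925600 / 0.50674400 = 0.9063

Update 3:
  P(E) = 0.6950 × 0.9063 + 0.1400 × 0.0937 = 0.62987850 + 0.01311800 = 0.64299650
  P(H|E) = 0.62987850 / 0.64299650 = 0.9796

Update 4:
  P(E) = 0.6950 × 0.9796 + 0.1400 × 0.0204 = 0.68082200 + 0.00285600 = 0.68367800
  P(H|E) = 0.68082200 / 0.68367800 = 0.9958

Final posterior: 0.9958


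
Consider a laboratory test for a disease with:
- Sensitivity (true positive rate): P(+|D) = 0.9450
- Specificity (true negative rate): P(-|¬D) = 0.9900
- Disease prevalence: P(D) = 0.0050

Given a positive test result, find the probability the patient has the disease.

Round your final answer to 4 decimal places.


Let D = has disease, + = positive test

Given:
- P(D) = 0.0050 (prevalence)
- P(+|D) = 0.9450 (sensitivity)
- P(-|¬D) = 0.9900 (specificity)
- P(+|¬D) = 0.0100 (false positive rate = 1 - specificity)

Step 1: Find P(+)
P(+) = P(+|D)P(D) + P(+|¬D)P(¬D)
     = 0.9450 × 0.0050 + 0.0100 × 0.9950
     = 0.00472500 + 0.00995000
     = 0.01467500

Step 2: Apply Bayes' theorem for P(D|+)
P(D|+) = P(+|D)P(D) / P(+)
       = 0.00472500 / 0.01467500
       = 0.3220


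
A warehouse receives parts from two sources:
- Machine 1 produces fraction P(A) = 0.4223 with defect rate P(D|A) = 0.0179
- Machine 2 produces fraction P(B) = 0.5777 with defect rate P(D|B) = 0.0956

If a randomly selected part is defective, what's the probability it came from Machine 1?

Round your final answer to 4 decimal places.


Let A = from Machine 1, D = defective

Given:
- P(A) = 0.4223, P(B) = 0.5777
- P(D|A) = 0.0179, P(D|B) = 0.0956

Step 1: Find P(D)
P(D) = P(D|A)P(A) + P(D|B)P(B)
     = 0.0179 × 0.4223 + 0.0956 × 0.5777
     = 0.00755917 + 0.05522812
     = 0.06278729

Step 2: Apply Bayes' theorem
P(A|D) = P(D|A)P(A) / P(D)
       = 0.00755917 / 0.06278729
       = 0.1204


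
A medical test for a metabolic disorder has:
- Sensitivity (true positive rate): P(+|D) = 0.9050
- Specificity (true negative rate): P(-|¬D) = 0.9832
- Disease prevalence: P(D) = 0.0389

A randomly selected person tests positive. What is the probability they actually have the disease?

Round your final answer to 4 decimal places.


Let D = has disease, + = positive test

Given:
- P(D) = 0.0389 (prevalence)
- P(+|D) = 0.9050 (sensitivity)
- P(-|¬D) = 0.9832 (specificity)
- P(+|¬D) = 0.0168 (false positive rate = 1 - specificity)

Step 1: Find P(+)
P(+) = P(+|D)P(D) + P(+|¬D)P(¬D)
     = 0.9050 × 0.0389 + 0.0168 × 0.9611
     = 0.03520450 + 0.01614648
     = 0.05135098

Step 2: Apply Bayes' theorem for P(D|+)
P(D|+) = P(+|D)P(D) / P(+)
       = 0.03520450 / 0.05135098
       = 0.6856


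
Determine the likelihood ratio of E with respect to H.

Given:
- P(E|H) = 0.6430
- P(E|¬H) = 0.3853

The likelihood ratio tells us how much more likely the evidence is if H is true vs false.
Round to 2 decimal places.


Likelihood Ratio (LR) = P(E|H) / P(E|¬H)

LR = 0.6430 / 0.3853
   = 1.67

The evidence is 1.67 times more likely if H is true than if H is false.
Since LR > 1, the evidence supports H over ¬H.


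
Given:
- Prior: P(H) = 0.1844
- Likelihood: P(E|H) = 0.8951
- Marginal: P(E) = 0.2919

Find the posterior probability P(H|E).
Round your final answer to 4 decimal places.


Using Bayes' theorem:

P(H|E) = P(E|H) × P(H) / P(E)
       = 0.8951 × 0.1844 / 0.2919
       = 0.16505644 / 0.2919
       = 0.5655

The evidence strengthens our belief in H.
Prior: 0.1844 → Posterior: 0.5655


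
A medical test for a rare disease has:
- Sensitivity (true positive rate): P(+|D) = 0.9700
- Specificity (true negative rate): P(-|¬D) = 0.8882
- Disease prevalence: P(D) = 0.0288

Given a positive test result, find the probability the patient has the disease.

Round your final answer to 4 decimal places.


Let D = has disease, + = positive test

Given:
- P(D) = 0.0288 (prevalence)
- P(+|D) = 0.9700 (sensitivity)
- P(-|¬D) = 0.8882 (specificity)
- P(+|¬D) = 0.1118 (false positive rate = 1 - specificity)

Step 1: Find P(+)
P(+) = P(+|D)P(D) + P(+|¬D)P(¬D)
     = 0.9700 × 0.0288 + 0.1118 × 0.9712
     = 0.02793600 + 0.10858016
     = 0.13651616

Step 2: Apply Bayes' theorem for P(D|+)
P(D|+) = P(+|D)P(D) / P(+)
       = 0.02793600 / 0.13651616
       = 0.2046


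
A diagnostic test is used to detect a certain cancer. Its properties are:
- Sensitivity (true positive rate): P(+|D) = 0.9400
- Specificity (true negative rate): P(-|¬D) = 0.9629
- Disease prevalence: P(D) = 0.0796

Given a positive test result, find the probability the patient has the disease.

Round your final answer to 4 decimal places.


Let D = has disease, + = positive test

Given:
- P(D) = 0.0796 (prevalence)
- P(+|D) = 0.9400 (sensitivity)
- P(-|¬D) = 0.9629 (specificity)
- P(+|¬D) = 0.0371 (false positive rate = 1 - specificity)

Step 1: Find P(+)
P(+) = P(+|D)P(D) + P(+|¬D)P(¬D)
     = 0.9400 × 0.0796 + 0.0371 × 0.9204
     = 0.07482400 + 0.03414684
     = 0.10897084

Step 2: Apply Bayes' theorem for P(D|+)
P(D|+) = P(+|D)P(D) / P(+)
       = 0.07482400 / 0.10897084
       = 0.6866


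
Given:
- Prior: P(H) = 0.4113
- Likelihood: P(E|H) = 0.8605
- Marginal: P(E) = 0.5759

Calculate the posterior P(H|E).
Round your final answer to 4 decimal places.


Using Bayes' theorem:

P(H|E) = P(E|H) × P(H) / P(E)
       = 0.8605 × 0.4113 / 0.5759
       = 0.35392365 / 0.5759
       = 0.6146

The evidence strengthens our belief in H.
Prior: 0.4113 → Posterior: 0.6146


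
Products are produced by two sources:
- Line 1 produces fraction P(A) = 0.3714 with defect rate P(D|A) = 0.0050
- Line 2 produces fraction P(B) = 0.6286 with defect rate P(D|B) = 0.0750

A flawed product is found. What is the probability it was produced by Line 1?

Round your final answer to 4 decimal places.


Let A = from Line 1, D = flawed

Given:
- P(A) = 0.3714, P(B) = 0.6286
- P(D|A) = 0.0050, P(D|B) = 0.0750

Step 1: Find P(D)
P(D) = P(D|A)P(A) + P(D|B)P(B)
     = 0.0050 × 0.3714 + 0.0750 × 0.6286
     = 0.00185700 + 0.04714500
     = 0.04900200

Step 2: Apply Bayes' theorem
P(A|D) = P(D|A)P(A) / P(D)
       = 0.00185700 / 0.04900200
       = 0.0379


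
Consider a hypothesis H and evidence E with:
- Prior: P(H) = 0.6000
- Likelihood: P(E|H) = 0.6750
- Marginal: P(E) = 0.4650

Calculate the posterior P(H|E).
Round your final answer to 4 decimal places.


Using Bayes' theorem:

P(H|E) = P(E|H) × P(H) / P(E)
       = 0.6750 × 0.6000 / 0.4650
       = 0.40500000 / 0.4650
       = 0.8710

The evidence strengthens our belief in H.
Prior: 0.6000 → Posterior: 0.8710


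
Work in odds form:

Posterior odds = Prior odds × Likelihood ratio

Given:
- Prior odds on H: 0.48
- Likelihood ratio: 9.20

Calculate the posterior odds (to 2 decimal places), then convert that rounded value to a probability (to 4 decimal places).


Step 1: Calculate posterior odds
Posterior odds = Prior odds × LR
               = 0.48 × 9.20
               = 4.42

Step 2: Convert to probability
P(H|E) = Posterior odds / (1 + Posterior odds)
       = 4.42 / (1 + 4.42)
       = 4.42 / 5.42
       = 0.8155

The evidence increased P(H) from 0.3243 to 0.8155.


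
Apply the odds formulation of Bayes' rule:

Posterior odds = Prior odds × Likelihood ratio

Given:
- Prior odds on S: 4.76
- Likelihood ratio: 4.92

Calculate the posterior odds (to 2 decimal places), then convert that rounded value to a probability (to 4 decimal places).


Step 1: Calculate posterior odds
Posterior odds = Prior odds × LR
               = 4.76 × 4.92
               = 23.42

Step 2: Convert to probability
P(S|E) = Posterior odds / (1 + Posterior odds)
       = 23.42 / (1 + 23.42)
       = 23.42 / 24.42
       = 0.9590

The evidence increased P(S) from 0.8264 to 0.9590.


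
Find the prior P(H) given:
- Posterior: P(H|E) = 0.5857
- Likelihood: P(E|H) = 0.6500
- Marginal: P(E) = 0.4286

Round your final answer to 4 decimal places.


From Bayes' theorem: P(H|E) = P(E|H) × P(H) / P(E)

Rearranging for P(H):
P(H) = P(H|E) × P(E) / P(E|H)
     = 0.5857 × 0.4286 / 0.6500
     = 0.25103102 / 0.6500
     = 0.3862


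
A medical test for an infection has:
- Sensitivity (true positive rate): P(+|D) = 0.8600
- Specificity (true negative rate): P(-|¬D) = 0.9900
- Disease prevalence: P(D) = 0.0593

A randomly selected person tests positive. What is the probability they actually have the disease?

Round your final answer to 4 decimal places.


Let D = has disease, + = positive test

Given:
- P(D) = 0.0593 (prevalence)
- P(+|D) = 0.8600 (sensitivity)
- P(-|¬D) = 0.9900 (specificity)
- P(+|¬D) = 0.0100 (false positive rate = 1 - specificity)

Step 1: Find P(+)
P(+) = P(+|D)P(D) + P(+|¬D)P(¬D)
     = 0.8600 × 0.0593 + 0.0100 × 0.9407
     = 0.05099800 + 0.00940700
     = 0.06040500

Step 2: Apply Bayes' theorem for P(D|+)
P(D|+) = P(+|D)P(D) / P(+)
       = 0.05099800 / 0.06040500
       = 0.8443


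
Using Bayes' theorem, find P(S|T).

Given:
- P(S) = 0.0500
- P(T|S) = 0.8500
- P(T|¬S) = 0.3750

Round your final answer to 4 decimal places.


Bayes' theorem: P(S|T) = P(T|S) × P(S) / P(T)

Step 1: Calculate P(T) using law of total probability
P(T) = P(T|S)P(S) + P(T|¬S)P(¬S)
     = 0.8500 × 0.0500 + 0.3750 × 0.9500
     = 0.04250000 + 0.35625000
     = 0.39875000

Step 2: Apply Bayes' theorem
P(S|T) = P(T|S) × P(S) / P(T)
       = 0.04250000 / 0.39875000
       = 0.1066


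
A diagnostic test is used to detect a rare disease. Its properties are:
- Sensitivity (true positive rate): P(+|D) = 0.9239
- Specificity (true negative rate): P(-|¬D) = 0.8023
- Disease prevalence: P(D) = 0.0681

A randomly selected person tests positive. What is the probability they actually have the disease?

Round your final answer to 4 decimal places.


Let D = has disease, + = positive test

Given:
- P(D) = 0.0681 (prevalence)
- P(+|D) = 0.9239 (sensitivity)
- P(-|¬D) = 0.8023 (specificity)
- P(+|¬D) = 0.1977 (false positive rate = 1 - specificity)

Step 1: Find P(+)
P(+) = P(+|D)P(D) + P(+|¬D)P(¬D)
     = 0.9239 × 0.0681 + 0.1977 × 0.9319
     = 0.06291759 + 0.18423663
     = 0.24715422

Step 2: Apply Bayes' theorem for P(D|+)
P(D|+) = P(+|D)P(D) / P(+)
       = 0.06291759 / 0.24715422
       = 0.2546


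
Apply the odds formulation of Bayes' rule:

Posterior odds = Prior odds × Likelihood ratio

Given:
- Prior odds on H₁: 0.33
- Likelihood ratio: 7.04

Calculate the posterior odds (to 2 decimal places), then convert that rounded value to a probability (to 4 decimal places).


Step 1: Calculate posterior odds
Posterior odds = Prior odds × LR
               = 0.33 × 7.04
               = 2.32

Step 2: Convert to probability
P(H₁|E) = Posterior odds / (1 + Posterior odds)
       = 2.32 / (1 + 2.32)
       = 2.32 / 3.32
       = 0.6988

The evidence increased P(H₁) from 0.2481 to 0.6988.


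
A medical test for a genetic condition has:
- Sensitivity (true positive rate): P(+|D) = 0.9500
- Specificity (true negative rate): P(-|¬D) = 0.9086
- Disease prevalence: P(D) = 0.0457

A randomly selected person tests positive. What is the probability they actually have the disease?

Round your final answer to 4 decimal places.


Let D = has disease, + = positive test

Given:
- P(D) = 0.0457 (prevalence)
- P(+|D) = 0.9500 (sensitivity)
- P(-|¬D) = 0.9086 (specificity)
- P(+|¬D) = 0.0914 (false positive rate = 1 - specificity)

Step 1: Find P(+)
P(+) = P(+|D)P(D) + P(+|¬D)P(¬D)
     = 0.9500 × 0.0457 + 0.0914 × 0.9543
     = 0.04341500 + 0.08722302
     = 0.13063802

Step 2: Apply Bayes' theorem for P(D|+)
P(D|+) = P(+|D)P(D) / P(+)
       = 0.04341500 / 0.13063802
       = 0.3323


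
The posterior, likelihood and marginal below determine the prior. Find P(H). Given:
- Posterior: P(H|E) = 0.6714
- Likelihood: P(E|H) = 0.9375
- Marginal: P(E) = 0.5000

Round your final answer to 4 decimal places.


From Bayes' theorem: P(H|E) = P(E|H) × P(H) / P(E)

Rearranging for P(H):
P(H) = P(H|E) × P(E) / P(E|H)
     = 0.6714 × 0.5000 / 0.9375
     = 0.33570000 / 0.9375
     = 0.3581


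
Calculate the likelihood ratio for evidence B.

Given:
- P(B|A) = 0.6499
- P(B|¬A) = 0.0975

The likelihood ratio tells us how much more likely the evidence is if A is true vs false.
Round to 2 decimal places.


Likelihood Ratio (LR) = P(B|A) / P(B|¬A)

LR = 0.6499 / 0.0975
   = 6.67

The evidence is 6.67 times more likely if A is true than if A is false.
Because LR exceeds 1, B is evidence for A.


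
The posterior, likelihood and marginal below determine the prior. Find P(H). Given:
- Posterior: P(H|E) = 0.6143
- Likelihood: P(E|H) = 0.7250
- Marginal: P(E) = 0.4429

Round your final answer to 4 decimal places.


From Bayes' theorem: P(H|E) = P(E|H) × P(H) / P(E)

Rearranging for P(H):
P(H) = P(H|E) × P(E) / P(E|H)
     = 0.6143 × 0.4429 / 0.7250
     = 0.27207347 / 0.7250
     = 0.3753


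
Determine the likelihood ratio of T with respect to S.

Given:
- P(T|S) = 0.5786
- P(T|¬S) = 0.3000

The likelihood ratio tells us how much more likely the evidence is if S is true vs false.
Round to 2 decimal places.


Likelihood Ratio (LR) = P(T|S) / P(T|¬S)

LR = 0.5786 / 0.3000
   = 1.93

The evidence is 1.93 times more likely if S is true than if S is false.
LR > 1, so observing T raises the odds in favor of S.


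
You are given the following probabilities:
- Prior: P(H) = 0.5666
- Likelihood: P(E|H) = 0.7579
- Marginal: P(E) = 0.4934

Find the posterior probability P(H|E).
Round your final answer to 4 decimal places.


Using Bayes' theorem:

P(H|E) = P(E|H) × P(H) / P(E)
       = 0.7579 × 0.5666 / 0.4934
       = 0.42942614 / 0.4934
       = 0.8703

The evidence strengthens our belief in H.
Prior: 0.5666 → Posterior: 0.8703


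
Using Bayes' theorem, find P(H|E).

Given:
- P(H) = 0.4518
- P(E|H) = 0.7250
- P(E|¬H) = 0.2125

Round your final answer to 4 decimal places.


Bayes' theorem: P(H|E) = P(E|H) × P(H) / P(E)

Step 1: Calculate P(E) using law of total probability
P(E) = P(E|H)P(H) + P(E|¬H)P(¬H)
     = 0.7250 × 0.4518 + 0.2125 × 0.5482
     = 0.32755500 + 0.11649250
     = 0.44404750

Step 2: Apply Bayes' theorem
P(H|E) = P(E|H) × P(H) / P(E)
       = 0.32755500 / 0.44404750
       = 0.7377


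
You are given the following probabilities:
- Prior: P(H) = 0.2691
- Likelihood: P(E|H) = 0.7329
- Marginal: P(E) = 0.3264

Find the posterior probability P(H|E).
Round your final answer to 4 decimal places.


Using Bayes' theorem:

P(H|E) = P(E|H) × P(H) / P(E)
       = 0.7329 × 0.2691 / 0.3264
       = 0.19722339 / 0.3264
       = 0.6042

The evidence strengthens our belief in H.
Prior: 0.2691 → Posterior: 0.6042


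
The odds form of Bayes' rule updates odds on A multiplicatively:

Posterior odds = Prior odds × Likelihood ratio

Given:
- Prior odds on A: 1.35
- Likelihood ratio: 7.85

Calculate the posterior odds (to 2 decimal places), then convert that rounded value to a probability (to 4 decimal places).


Step 1: Calculate posterior odds
Posterior odds = Prior odds × LR
               = 1.35 × 7.85
               = 10.60

Step 2: Convert to probability
P(A|E) = Posterior odds / (1 + Posterior odds)
       = 10.60 / (1 + 10.60)
       = 10.60 / 11.60
       = 0.9138

The evidence increased P(A) from 0.5745 to 0.9138.


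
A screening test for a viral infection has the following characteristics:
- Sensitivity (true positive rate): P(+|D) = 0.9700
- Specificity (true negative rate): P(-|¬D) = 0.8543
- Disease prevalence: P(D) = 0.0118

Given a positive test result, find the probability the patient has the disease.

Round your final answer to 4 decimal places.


Let D = has disease, + = positive test

Given:
- P(D) = 0.0118 (prevalence)
- P(+|D) = 0.9700 (sensitivity)
- P(-|¬D) = 0.8543 (specificity)
- P(+|¬D) = 0.1457 (false positive rate = 1 - specificity)

Step 1: Find P(+)
P(+) = P(+|D)P(D) + P(+|¬D)P(¬D)
     = 0.9700 × 0.0118 + 0.1457 × 0.9882
     = 0.01144600 + 0.14398074
     = 0.15542674

Step 2: Apply Bayes' theorem for P(D|+)
P(D|+) = P(+|D)P(D) / P(+)
       = 0.01144600 / 0.15542674
       = 0.0736


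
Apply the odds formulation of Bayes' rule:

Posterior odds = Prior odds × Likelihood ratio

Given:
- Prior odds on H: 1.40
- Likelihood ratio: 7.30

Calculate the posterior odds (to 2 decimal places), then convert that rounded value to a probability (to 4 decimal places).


Step 1: Calculate posterior odds
Posterior odds = Prior odds × LR
               = 1.40 × 7.30
               = 10.22

Step 2: Convert to probability
P(H|E) = Posterior odds / (1 + Posterior odds)
       = 10.22 / (1 + 10.22)
       = 10.22 / 11.22
       = 0.9109

The evidence increased P(H) from 0.5833 to 0.9109.


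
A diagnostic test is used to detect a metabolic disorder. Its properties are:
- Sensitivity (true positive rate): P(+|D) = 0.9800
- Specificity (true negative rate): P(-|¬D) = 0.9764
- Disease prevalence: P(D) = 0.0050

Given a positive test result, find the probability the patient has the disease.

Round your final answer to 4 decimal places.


Let D = has disease, + = positive test

Given:
- P(D) = 0.0050 (prevalence)
- P(+|D) = 0.9800 (sensitivity)
- P(-|¬D) = 0.9764 (specificity)
- P(+|¬D) = 0.0236 (false positive rate = 1 - specificity)

Step 1: Find P(+)
P(+) = P(+|D)P(D) + P(+|¬D)P(¬D)
     = 0.9800 × 0.0050 + 0.0236 × 0.9950
     = 0.00490000 + 0.02348200
     = 0.02838200

Step 2: Apply Bayes' theorem for P(D|+)
P(D|+) = P(+|D)P(D) / P(+)
       = 0.00490000 / 0.02838200
       = 0.1726


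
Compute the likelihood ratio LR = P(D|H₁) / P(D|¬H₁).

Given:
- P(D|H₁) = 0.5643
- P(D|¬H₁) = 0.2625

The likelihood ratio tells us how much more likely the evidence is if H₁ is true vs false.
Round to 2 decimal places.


Likelihood Ratio (LR) = P(D|H₁) / P(D|¬H₁)

LR = 0.5643 / 0.2625
   = 2.15

The evidence is 2.15 times more likely if H₁ is true than if H₁ is false.
Because LR exceeds 1, D is evidence for H₁.


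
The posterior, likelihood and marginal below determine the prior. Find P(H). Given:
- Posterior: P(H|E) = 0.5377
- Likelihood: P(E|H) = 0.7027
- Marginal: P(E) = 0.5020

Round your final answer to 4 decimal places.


From Bayes' theorem: P(H|E) = P(E|H) × P(H) / P(E)

Rearranging for P(H):
P(H) = P(H|E) × P(E) / P(E|H)
     = 0.5377 × 0.5020 / 0.7027
     = 0.26992540 / 0.7027
     = 0.3841


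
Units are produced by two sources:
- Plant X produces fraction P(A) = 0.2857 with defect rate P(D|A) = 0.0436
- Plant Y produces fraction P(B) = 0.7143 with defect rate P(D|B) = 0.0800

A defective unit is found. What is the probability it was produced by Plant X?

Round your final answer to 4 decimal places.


Let A = from Plant X, D = defective

Given:
- P(A) = 0.2857, P(B) = 0.7143
- P(D|A) = 0.0436, P(D|B) = 0.0800

Step 1: Find P(D)
P(D) = P(D|A)P(A) + P(D|B)P(B)
     = 0.0436 × 0.2857 + 0.0800 × 0.7143
     = 0.01245652 + 0.05714400
     = 0.06960052

Step 2: Apply Bayes' theorem
P(A|D) = P(D|A)P(A) / P(D)
       = 0.01245652 / 0.06960052
       = 0.1790
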